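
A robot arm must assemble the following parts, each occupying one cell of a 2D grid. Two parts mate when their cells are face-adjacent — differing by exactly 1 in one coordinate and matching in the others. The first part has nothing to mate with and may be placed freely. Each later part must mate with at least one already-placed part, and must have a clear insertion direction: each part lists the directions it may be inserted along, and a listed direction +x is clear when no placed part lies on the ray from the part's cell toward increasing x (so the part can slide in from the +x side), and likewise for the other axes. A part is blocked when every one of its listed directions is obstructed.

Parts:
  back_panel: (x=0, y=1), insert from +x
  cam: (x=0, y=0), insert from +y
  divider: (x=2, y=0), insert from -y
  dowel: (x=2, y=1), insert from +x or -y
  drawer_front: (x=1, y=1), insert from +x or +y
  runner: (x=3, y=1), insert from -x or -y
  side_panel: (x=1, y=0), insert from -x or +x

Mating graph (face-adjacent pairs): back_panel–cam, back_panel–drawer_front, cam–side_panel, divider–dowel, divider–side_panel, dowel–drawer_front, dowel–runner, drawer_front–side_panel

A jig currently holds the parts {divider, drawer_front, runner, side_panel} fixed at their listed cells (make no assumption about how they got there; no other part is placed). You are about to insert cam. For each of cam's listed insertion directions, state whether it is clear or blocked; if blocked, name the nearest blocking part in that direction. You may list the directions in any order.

+y: ray from cam(0, 0) has no placed part ⇒ clear

+y: clear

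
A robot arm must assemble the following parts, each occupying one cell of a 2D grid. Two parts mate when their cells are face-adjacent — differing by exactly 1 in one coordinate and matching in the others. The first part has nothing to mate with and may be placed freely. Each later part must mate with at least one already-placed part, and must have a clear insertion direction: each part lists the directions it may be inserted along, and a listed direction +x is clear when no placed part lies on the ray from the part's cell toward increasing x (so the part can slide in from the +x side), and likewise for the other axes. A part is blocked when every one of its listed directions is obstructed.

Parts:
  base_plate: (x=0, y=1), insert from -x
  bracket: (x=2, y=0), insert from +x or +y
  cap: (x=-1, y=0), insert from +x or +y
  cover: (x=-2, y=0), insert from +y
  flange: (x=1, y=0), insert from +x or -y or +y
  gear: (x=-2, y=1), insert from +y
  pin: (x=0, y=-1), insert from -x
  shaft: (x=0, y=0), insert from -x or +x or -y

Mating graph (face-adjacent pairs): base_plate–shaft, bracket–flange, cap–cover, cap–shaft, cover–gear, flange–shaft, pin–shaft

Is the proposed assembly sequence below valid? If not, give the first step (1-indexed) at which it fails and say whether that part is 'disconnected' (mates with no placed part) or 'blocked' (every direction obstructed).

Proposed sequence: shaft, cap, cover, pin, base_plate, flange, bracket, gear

Valid

1. shaft@(0, 0) [-x clear] — {shaft}
2. cap@(-1, 0) [+y clear] — {cap, shaft}
3. cover@(-2, 0) [+y clear] — {cap, cover, shaft}
4. pin@(0, -1) [-x clear] — {cap, cover, pin, shaft}
5. base_plate@(0, 1) [-x clear] — {base_plate, cap, cover, pin, shaft}
6. flange@(1, 0) [+x clear] — {base_plate, cap, cover, flange, pin, shaft}
7. bracket@(2, 0) [+x clear] — {base_plate, bracket, cap, cover, flange, pin, shaft}
8. gear@(-2, 1) [+y clear] — {base_plate, bracket, cap, cover, flange, gear, pin, shaft}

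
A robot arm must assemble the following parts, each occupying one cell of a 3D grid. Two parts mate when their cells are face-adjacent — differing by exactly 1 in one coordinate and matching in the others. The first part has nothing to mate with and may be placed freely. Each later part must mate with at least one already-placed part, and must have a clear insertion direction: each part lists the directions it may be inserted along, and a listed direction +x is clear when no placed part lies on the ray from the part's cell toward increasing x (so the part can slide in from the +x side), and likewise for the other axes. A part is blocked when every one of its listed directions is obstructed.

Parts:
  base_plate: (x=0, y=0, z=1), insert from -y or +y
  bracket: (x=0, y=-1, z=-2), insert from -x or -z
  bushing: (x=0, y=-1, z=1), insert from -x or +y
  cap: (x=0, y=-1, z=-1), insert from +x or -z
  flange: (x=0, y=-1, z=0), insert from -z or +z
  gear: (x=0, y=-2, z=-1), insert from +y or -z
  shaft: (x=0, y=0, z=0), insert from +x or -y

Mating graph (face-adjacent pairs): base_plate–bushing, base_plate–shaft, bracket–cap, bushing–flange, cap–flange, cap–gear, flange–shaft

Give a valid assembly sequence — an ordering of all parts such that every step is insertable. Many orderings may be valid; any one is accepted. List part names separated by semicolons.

1. gear@(0, -2, -1) [+y clear] — {gear}
2. cap@(0, -1, -1) [+x clear] — {cap, gear}
3. bracket@(0, -1, -2) [-x clear] — {bracket, cap, gear}
4. flange@(0, -1, 0) [+z clear] — {bracket, cap, flange, gear}
5. shaft@(0, 0, 0) [+x clear] — {bracket, cap, flange, gear, shaft}
6. base_plate@(0, 0, 1) [-y clear] — {base_plate, bracket, cap, flange, gear, shaft}
7. bushing@(0, -1, 1) [-x clear] — {base_plate, bracket, bushing, cap, flange, gear, shaft}

gear; cap; bracket; flange; shaft; base_plate; bushing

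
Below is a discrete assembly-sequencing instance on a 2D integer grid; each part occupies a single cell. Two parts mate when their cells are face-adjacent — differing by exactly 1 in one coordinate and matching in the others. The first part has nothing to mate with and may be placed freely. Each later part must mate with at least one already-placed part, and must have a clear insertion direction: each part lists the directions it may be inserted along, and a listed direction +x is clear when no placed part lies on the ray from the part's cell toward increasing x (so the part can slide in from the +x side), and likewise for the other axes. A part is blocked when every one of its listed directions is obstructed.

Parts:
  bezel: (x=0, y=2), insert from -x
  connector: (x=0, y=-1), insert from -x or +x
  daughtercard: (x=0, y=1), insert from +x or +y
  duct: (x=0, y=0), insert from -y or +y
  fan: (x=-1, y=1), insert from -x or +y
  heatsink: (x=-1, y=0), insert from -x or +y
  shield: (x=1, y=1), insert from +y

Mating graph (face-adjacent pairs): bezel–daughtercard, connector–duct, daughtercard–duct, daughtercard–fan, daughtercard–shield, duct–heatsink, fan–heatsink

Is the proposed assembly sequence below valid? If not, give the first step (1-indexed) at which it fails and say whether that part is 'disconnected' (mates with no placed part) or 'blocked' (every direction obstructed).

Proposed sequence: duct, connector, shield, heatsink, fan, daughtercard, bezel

Invalid at step 3 (disconnected)

1. duct@(0, 0) [-y clear] — {duct}
2. connector@(0, -1) [-x clear] — {connector, duct}
3. shield@(1, 1) — no placed neighbour ⇒ disconnected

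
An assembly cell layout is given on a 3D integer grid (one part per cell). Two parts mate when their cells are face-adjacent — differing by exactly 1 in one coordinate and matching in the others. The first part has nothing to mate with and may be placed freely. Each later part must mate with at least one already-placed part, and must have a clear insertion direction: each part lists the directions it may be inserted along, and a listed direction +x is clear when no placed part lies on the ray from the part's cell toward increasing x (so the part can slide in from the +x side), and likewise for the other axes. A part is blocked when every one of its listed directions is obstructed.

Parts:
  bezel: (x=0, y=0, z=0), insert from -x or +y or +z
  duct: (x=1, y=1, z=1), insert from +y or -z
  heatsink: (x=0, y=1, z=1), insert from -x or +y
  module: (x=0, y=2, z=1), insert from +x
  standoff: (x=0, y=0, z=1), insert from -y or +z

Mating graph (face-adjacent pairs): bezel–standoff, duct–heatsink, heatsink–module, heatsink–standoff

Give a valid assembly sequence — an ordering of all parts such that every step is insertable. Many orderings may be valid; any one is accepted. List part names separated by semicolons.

1. module@(0, 2, 1) [+x clear] — {module}
2. heatsink@(0, 1, 1) [-x clear] — {heatsink, module}
3. standoff@(0, 0, 1) [-y clear] — {heatsink, module, standoff}
4. duct@(1, 1, 1) [+y clear] — {duct, heatsink, module, standoff}
5. bezel@(0, 0, 0) [-x clear] — {bezel, duct, heatsink, module, standoff}

module; heatsink; standoff; duct; bezel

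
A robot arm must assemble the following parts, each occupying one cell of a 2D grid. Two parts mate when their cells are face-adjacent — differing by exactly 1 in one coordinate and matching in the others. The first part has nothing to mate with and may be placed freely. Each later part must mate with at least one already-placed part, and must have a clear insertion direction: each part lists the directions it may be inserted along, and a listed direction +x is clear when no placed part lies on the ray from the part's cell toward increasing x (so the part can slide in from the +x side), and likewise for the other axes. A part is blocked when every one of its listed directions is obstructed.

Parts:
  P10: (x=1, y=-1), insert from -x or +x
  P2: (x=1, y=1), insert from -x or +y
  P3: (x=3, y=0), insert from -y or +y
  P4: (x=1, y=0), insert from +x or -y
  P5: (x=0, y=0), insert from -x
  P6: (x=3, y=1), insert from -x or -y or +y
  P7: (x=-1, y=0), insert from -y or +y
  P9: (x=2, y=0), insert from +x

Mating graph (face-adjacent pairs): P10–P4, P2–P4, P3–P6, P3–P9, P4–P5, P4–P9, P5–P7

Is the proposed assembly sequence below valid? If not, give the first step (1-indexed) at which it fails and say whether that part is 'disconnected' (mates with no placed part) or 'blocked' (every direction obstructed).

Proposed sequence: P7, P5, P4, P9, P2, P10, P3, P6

Invalid at step 2 (blocked)

1. P7@(-1, 0) [-y clear] — {P7}
2. P5@(0, 0) — -x all obstructed ⇒ blocked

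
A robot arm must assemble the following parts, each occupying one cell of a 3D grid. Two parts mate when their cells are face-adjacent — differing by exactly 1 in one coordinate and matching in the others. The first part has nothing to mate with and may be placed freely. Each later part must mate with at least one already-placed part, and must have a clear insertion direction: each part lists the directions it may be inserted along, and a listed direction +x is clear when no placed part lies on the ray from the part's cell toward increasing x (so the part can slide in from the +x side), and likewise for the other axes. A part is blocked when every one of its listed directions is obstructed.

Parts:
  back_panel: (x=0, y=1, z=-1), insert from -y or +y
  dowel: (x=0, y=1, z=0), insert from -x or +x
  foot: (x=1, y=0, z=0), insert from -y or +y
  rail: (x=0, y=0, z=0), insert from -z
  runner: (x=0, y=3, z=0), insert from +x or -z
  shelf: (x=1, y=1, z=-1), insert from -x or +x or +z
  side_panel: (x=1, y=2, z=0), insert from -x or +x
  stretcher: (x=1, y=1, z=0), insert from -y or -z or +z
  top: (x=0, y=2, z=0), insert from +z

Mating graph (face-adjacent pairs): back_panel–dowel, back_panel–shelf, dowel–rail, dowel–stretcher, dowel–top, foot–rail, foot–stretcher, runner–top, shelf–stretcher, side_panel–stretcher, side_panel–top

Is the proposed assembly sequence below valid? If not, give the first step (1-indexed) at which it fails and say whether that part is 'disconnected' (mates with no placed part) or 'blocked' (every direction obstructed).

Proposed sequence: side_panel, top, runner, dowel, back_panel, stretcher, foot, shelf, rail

Valid

1. side_panel@(1, 2, 0) [-x clear] — {side_panel}
2. top@(0, 2, 0) [+z clear] — {side_panel, top}
3. runner@(0, 3, 0) [+x clear] — {runner, side_panel, top}
4. dowel@(0, 1, 0) [-x clear] — {dowel, runner, side_panel, top}
5. back_panel@(0, 1, -1) [-y clear] — {back_panel, dowel, runner, side_panel, top}
6. stretcher@(1, 1, 0) [-y clear] — {back_panel, dowel, runner, side_panel, stretcher, top}
7. foot@(1, 0, 0) [-y clear] — {back_panel, dowel, foot, runner, side_panel, stretcher, top}
8. shelf@(1, 1, -1) [+x clear] — {back_panel, dowel, foot, runner, shelf, side_panel, stretcher, top}
9. rail@(0, 0, 0) [-z clear] — {back_panel, dowel, foot, rail, runner, shelf, side_panel, stretcher, top}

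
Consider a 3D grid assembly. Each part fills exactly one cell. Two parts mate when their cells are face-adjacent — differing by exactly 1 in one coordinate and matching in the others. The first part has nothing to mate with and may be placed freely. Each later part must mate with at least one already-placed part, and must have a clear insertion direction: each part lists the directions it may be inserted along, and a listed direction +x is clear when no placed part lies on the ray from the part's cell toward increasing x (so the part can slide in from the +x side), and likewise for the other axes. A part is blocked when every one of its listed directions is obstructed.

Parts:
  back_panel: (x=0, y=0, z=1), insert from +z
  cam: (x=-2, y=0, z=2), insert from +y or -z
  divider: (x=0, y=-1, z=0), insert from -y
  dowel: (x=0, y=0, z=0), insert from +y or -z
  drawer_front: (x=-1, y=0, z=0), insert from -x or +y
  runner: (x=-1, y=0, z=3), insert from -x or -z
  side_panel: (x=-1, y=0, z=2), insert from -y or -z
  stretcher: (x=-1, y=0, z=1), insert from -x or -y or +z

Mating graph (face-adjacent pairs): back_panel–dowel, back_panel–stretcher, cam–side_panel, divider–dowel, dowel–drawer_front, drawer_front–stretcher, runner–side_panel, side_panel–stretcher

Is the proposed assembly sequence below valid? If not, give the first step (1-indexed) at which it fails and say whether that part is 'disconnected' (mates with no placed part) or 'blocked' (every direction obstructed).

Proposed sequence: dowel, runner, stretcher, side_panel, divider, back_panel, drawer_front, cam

Invalid at step 2 (disconnected)

1. dowel@(0, 0, 0) [+y clear] — {dowel}
2. runner@(-1, 0, 3) — no placed neighbour ⇒ disconnected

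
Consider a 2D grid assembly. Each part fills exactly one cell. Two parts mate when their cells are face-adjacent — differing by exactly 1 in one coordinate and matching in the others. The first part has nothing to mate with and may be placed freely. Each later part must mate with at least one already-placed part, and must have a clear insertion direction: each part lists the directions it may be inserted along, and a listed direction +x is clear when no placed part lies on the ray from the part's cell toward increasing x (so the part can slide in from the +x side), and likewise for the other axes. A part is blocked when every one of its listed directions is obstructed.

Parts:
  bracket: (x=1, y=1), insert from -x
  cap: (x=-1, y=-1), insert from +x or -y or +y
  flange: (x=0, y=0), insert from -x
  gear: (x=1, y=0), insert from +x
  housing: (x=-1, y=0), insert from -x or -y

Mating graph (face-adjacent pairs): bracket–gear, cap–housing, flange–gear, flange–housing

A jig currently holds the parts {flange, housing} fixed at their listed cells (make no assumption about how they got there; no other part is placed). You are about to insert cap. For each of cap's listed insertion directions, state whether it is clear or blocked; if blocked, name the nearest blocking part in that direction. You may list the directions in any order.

+x: ray from cap(-1, -1) has no placed part ⇒ clear
-y: ray from cap(-1, -1) has no placed part ⇒ clear
+y: nearest on ray is housing@(-1, 0) ⇒ blocked

+x: clear; +y: blocked by housing; -y: clear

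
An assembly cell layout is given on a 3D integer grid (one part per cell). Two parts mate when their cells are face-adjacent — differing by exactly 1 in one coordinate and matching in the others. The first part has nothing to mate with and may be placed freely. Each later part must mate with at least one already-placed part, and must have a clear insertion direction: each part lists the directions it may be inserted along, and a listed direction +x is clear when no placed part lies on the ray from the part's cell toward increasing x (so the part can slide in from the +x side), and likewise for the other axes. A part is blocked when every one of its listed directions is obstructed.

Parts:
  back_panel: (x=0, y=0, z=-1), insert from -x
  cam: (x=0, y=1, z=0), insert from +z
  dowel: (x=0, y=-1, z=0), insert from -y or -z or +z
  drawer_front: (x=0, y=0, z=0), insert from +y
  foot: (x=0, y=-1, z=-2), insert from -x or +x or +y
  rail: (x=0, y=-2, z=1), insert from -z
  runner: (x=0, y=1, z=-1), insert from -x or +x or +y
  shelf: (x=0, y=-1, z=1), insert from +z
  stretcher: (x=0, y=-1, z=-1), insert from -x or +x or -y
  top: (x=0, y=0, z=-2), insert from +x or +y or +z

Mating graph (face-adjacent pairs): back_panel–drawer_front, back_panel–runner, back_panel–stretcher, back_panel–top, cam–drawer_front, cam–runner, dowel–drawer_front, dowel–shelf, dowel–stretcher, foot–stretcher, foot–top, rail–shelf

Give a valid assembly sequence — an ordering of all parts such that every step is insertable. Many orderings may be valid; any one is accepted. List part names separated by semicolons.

1. shelf@(0, -1, 1) [+z clear] — {shelf}
2. rail@(0, -2, 1) [-z clear] — {rail, shelf}
3. dowel@(0, -1, 0) [-y clear] — {dowel, rail, shelf}
4. stretcher@(0, -1, -1) [-x clear] — {dowel, rail, shelf, stretcher}
5. back_panel@(0, 0, -1) [-x clear] — {back_panel, dowel, rail, shelf, stretcher}
6. runner@(0, 1, -1) [-x clear] — {back_panel, dowel, rail, runner, shelf, stretcher}
7. drawer_front@(0, 0, 0) [+y clear] — {back_panel, dowel, drawer_front, rail, runner, shelf, stretcher}
8. cam@(0, 1, 0) [+z clear] — {back_panel, cam, dowel, drawer_front, rail, runner, shelf, stretcher}
9. top@(0, 0, -2) [+x clear] — {back_panel, cam, dowel, drawer_front, rail, runner, shelf, stretcher, top}
10. foot@(0, -1, -2) [-x clear] — {back_panel, cam, dowel, drawer_front, foot, rail, runner, shelf, stretcher, top}

shelf; rail; dowel; stretcher; back_panel; runner; drawer_front; cam; top; foot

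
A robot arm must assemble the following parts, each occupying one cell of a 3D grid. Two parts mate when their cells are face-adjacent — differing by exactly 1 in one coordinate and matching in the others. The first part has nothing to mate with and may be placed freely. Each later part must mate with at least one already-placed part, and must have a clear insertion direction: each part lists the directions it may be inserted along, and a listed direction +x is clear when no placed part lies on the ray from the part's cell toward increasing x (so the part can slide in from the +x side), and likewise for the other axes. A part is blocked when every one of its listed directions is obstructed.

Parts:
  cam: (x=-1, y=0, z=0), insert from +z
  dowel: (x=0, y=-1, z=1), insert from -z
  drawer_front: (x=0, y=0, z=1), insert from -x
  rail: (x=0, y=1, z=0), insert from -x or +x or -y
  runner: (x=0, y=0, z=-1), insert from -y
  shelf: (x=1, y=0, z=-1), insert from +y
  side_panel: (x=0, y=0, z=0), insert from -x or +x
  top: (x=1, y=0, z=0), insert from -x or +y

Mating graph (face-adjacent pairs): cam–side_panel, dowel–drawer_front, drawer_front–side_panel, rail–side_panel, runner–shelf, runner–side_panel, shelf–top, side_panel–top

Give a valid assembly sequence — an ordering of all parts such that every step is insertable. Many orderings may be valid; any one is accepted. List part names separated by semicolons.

shelf; top; runner; side_panel; rail; cam; drawer_front; dowel

1. shelf@(1, 0, -1) [+y clear] — {shelf}
2. top@(1, 0, 0) [-x clear] — {shelf, top}
3. runner@(0, 0, -1) [-y clear] — {runner, shelf, top}
4. side_panel@(0, 0, 0) [-x clear] — {runner, shelf, side_panel, top}
5. rail@(0, 1, 0) [-x clear] — {rail, runner, shelf, side_panel, top}
6. cam@(-1, 0, 0) [+z clear] — {cam, rail, runner, shelf, side_panel, top}
7. drawer_front@(0, 0, 1) [-x clear] — {cam, drawer_front, rail, runner, shelf, side_panel, top}
8. dowel@(0, -1, 1) [-z clear] — {cam, dowel, drawer_front, rail, runner, shelf, side_panel, top}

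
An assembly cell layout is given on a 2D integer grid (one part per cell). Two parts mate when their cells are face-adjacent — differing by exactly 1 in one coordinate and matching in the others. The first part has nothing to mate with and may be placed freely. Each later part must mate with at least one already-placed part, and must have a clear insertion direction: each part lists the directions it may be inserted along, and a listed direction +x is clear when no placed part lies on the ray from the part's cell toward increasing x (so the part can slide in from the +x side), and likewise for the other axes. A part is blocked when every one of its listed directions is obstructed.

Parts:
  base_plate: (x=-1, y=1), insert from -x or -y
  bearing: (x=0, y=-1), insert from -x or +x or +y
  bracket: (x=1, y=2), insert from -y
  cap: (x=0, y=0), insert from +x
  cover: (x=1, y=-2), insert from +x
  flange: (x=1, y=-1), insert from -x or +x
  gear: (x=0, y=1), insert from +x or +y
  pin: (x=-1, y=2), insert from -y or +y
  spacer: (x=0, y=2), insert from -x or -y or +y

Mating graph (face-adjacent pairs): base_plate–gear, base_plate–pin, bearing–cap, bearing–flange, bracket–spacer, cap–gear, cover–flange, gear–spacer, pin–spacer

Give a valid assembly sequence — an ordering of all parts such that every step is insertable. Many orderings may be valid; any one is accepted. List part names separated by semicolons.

base_plate; pin; spacer; bracket; gear; cap; bearing; flange; cover

1. base_plate@(-1, 1) [-x clear] — {base_plate}
2. pin@(-1, 2) [+y clear] — {base_plate, pin}
3. spacer@(0, 2) [-y clear] — {base_plate, pin, spacer}
4. bracket@(1, 2) [-y clear] — {base_plate, bracket, pin, spacer}
5. gear@(0, 1) [+x clear] — {base_plate, bracket, gear, pin, spacer}
6. cap@(0, 0) [+x clear] — {base_plate, bracket, cap, gear, pin, spacer}
7. bearing@(0, -1) [-x clear] — {base_plate, bearing, bracket, cap, gear, pin, spacer}
8. flange@(1, -1) [+x clear] — {base_plate, bearing, bracket, cap, flange, gear, pin, spacer}
9. cover@(1, -2) [+x clear] — {base_plate, bearing, bracket, cap, cover, flange, gear, pin, spacer}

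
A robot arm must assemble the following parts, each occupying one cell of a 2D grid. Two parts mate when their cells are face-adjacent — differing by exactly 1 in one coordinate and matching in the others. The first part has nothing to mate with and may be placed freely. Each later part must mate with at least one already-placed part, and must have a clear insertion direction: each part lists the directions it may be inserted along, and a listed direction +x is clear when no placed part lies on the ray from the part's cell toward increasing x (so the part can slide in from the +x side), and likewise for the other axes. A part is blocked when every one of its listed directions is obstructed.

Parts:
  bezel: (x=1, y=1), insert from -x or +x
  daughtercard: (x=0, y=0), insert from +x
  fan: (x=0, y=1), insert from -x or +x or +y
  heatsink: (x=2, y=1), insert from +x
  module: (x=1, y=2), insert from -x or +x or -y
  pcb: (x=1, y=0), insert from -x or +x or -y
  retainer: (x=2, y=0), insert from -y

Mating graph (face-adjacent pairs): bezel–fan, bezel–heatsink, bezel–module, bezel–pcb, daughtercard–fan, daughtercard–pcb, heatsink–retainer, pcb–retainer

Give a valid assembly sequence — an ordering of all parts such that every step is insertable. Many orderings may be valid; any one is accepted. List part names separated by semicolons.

1. heatsink@(2, 1) [+x clear] — {heatsink}
2. bezel@(1, 1) [-x clear] — {bezel, heatsink}
3. module@(1, 2) [-x clear] — {bezel, heatsink, module}
4. fan@(0, 1) [-x clear] — {bezel, fan, heatsink, module}
5. daughtercard@(0, 0) [+x clear] — {bezel, daughtercard, fan, heatsink, module}
6. retainer@(2, 0) [-y clear] — {bezel, daughtercard, fan, heatsink, module, retainer}
7. pcb@(1, 0) [-y clear] — {bezel, daughtercard, fan, heatsink, module, pcb, retainer}

heatsink; bezel; module; fan; daughtercard; retainer; pcb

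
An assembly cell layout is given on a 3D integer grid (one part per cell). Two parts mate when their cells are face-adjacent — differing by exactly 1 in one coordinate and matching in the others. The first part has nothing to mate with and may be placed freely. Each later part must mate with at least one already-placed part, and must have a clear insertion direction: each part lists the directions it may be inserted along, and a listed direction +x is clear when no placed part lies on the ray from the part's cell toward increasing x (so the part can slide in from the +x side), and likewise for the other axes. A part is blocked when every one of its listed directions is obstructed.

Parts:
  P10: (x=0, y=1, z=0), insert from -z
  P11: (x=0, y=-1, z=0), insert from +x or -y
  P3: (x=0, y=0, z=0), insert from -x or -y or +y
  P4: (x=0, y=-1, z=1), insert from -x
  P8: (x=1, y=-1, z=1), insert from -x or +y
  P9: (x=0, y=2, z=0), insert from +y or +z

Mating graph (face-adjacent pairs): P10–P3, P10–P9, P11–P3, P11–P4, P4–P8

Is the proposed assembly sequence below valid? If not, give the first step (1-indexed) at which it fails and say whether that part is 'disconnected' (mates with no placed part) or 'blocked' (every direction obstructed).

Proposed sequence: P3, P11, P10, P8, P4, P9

Invalid at step 4 (disconnected)

1. P3@(0, 0, 0) [-x clear] — {P3}
2. P11@(0, -1, 0) [+x clear] — {P11, P3}
3. P10@(0, 1, 0) [-z clear] — {P10, P11, P3}
4. P8@(1, -1, 1) — no placed neighbour ⇒ disconnected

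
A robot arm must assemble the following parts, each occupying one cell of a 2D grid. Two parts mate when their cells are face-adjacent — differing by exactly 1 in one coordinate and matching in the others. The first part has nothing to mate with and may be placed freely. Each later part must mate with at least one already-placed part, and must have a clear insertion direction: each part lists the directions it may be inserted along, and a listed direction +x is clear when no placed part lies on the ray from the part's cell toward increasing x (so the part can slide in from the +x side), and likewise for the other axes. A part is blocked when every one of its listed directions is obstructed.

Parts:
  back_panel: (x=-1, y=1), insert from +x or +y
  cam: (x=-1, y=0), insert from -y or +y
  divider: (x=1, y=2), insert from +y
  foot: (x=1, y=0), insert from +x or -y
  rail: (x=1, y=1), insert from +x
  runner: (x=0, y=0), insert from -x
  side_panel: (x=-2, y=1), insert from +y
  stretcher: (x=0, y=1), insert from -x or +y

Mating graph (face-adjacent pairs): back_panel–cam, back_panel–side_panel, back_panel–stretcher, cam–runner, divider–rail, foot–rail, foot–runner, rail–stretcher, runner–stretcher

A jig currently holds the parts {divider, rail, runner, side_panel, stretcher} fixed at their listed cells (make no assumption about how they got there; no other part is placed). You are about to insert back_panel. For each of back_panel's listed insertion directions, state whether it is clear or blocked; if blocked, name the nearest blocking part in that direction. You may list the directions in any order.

+x: blocked by stretcher; +y: clear

+x: nearest on ray is stretcher@(0, 1) ⇒ blocked
+y: ray from back_panel(-1, 1) has no placed part ⇒ clear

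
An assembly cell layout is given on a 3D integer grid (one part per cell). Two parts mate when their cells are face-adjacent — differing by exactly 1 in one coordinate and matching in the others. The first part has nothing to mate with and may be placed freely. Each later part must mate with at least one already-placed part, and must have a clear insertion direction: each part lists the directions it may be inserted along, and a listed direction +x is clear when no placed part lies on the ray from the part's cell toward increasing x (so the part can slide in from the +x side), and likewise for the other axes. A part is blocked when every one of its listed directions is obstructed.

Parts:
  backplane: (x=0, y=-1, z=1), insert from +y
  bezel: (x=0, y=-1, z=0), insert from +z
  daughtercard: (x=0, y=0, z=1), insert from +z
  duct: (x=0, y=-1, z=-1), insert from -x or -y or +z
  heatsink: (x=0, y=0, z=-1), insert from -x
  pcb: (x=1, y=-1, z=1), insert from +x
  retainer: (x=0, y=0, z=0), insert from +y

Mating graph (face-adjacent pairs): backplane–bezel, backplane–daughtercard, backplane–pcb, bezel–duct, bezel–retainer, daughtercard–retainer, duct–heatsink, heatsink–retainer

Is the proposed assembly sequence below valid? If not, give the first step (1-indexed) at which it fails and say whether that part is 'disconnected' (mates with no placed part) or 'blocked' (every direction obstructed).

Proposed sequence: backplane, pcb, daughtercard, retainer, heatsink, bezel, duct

Invalid at step 6 (blocked)

1. backplane@(0, -1, 1) [+y clear] — {backplane}
2. pcb@(1, -1, 1) [+x clear] — {backplane, pcb}
3. daughtercard@(0, 0, 1) [+z clear] — {backplane, daughtercard, pcb}
4. retainer@(0, 0, 0) [+y clear] — {backplane, daughtercard, pcb, retainer}
5. heatsink@(0, 0, -1) [-x clear] — {backplane, daughtercard, heatsink, pcb, retainer}
6. bezel@(0, -1, 0) — +z all obstructed ⇒ blocked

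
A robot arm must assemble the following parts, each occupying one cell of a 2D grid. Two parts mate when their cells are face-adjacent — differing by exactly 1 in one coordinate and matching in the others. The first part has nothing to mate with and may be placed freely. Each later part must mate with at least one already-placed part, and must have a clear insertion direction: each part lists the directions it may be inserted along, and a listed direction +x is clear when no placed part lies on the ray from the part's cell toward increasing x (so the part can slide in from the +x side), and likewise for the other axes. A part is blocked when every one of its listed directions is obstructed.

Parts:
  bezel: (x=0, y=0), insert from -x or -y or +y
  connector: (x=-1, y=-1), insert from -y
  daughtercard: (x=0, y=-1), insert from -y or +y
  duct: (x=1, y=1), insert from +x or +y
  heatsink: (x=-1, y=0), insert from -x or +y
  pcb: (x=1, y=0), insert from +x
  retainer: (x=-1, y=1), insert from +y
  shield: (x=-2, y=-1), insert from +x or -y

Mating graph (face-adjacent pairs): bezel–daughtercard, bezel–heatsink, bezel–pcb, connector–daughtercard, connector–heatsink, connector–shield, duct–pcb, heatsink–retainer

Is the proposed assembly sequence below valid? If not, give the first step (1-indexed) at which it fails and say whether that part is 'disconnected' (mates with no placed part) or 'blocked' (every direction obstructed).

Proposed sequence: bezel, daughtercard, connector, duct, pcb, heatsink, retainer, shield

1. bezel@(0, 0) [-x clear] — {bezel}
2. daughtercard@(0, -1) [-y clear] — {bezel, daughtercard}
3. connector@(-1, -1) [-y clear] — {bezel, connector, daughtercard}
4. duct@(1, 1) — no placed neighbour ⇒ disconnected

Invalid at step 4 (disconnected)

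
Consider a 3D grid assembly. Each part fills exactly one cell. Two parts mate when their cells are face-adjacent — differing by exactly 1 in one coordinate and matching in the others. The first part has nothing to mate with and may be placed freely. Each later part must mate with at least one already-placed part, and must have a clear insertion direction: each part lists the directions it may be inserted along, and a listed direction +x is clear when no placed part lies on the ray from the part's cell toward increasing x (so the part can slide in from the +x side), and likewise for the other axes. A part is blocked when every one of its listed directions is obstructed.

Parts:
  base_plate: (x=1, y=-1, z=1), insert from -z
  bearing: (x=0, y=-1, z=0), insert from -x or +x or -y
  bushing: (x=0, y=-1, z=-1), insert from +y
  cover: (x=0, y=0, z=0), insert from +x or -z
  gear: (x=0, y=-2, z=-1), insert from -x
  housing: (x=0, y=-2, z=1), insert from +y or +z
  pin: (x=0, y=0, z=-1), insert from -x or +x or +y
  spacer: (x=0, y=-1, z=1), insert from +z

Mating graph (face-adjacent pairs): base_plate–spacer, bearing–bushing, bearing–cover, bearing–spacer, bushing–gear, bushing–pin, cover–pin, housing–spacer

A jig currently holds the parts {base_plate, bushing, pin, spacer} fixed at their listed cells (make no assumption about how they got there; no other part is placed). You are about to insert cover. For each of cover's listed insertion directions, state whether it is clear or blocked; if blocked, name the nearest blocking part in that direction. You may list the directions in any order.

+x: ray from cover(0, 0, 0) has no placed part ⇒ clear
-z: nearest on ray is pin@(0, 0, -1) ⇒ blocked

+x: clear; -z: blocked by pin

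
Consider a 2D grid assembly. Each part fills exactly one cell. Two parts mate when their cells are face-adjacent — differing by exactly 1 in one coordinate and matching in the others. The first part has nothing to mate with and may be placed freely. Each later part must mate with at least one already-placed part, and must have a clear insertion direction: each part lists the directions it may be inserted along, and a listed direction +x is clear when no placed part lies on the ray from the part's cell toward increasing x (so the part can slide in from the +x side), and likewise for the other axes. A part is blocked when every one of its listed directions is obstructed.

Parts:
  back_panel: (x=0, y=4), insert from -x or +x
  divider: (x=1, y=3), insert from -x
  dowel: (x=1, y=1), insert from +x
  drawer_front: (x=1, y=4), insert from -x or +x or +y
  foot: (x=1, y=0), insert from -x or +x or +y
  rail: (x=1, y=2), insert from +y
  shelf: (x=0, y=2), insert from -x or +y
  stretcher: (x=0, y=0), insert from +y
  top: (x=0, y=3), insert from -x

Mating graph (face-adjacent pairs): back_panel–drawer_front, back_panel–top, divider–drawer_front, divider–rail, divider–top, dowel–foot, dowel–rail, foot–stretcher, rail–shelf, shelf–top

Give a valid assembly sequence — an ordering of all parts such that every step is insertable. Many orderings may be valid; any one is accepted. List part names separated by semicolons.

1. rail@(1, 2) [+y clear] — {rail}
2. divider@(1, 3) [-x clear] — {divider, rail}
3. drawer_front@(1, 4) [-x clear] — {divider, drawer_front, rail}
4. dowel@(1, 1) [+x clear] — {divider, dowel, drawer_front, rail}
5. foot@(1, 0) [-x clear] — {divider, dowel, drawer_front, foot, rail}
6. stretcher@(0, 0) [+y clear] — {divider, dowel, drawer_front, foot, rail, stretcher}
7. shelf@(0, 2) [-x clear] — {divider, dowel, drawer_front, foot, rail, shelf, stretcher}
8. top@(0, 3) [-x clear] — {divider, dowel, drawer_front, foot, rail, shelf, stretcher, top}
9. back_panel@(0, 4) [-x clear] — {back_panel, divider, dowel, drawer_front, foot, rail, shelf, stretcher, top}

rail; divider; drawer_front; dowel; foot; stretcher; shelf; top; back_panel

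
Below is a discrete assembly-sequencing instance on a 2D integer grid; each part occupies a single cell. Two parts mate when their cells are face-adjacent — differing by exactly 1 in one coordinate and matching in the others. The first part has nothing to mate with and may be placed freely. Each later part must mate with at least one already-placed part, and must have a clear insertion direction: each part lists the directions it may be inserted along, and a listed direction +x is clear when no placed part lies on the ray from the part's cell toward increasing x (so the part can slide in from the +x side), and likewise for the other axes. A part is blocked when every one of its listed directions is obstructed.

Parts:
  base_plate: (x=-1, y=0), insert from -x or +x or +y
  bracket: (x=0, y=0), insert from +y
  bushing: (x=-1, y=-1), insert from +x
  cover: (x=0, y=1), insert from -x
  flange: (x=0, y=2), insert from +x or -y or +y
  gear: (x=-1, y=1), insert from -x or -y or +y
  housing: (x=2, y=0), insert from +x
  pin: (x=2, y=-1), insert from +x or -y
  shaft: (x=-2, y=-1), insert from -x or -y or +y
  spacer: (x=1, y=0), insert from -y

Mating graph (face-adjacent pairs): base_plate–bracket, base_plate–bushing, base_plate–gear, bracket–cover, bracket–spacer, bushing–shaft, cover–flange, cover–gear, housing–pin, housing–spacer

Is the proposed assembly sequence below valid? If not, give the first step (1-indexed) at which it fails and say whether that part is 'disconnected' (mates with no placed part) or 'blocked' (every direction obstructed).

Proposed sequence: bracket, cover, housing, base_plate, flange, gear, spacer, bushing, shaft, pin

1. bracket@(0, 0) [+y clear] — {bracket}
2. cover@(0, 1) [-x clear] — {bracket, cover}
3. housing@(2, 0) — no placed neighbour ⇒ disconnected

Invalid at step 3 (disconnected)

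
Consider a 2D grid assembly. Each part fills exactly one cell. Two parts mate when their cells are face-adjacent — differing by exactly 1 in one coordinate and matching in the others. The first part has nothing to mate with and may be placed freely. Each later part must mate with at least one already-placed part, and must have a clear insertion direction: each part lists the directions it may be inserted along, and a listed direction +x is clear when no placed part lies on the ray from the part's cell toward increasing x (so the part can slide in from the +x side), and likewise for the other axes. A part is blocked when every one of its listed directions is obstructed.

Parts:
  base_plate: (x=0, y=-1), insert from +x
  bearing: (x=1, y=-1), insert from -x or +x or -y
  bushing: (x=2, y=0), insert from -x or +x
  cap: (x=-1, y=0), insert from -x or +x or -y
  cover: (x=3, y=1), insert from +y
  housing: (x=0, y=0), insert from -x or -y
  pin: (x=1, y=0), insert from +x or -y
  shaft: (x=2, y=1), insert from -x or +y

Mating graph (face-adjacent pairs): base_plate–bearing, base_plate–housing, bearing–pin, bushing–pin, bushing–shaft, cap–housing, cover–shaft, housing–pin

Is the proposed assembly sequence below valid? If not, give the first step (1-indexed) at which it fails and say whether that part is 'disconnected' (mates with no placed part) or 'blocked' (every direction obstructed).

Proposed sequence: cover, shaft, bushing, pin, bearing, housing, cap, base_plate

Invalid at step 8 (blocked)

1. cover@(3, 1) [+y clear] — {cover}
2. shaft@(2, 1) [-x clear] — {cover, shaft}
3. bushing@(2, 0) [-x clear] — {bushing, cover, shaft}
4. pin@(1, 0) [-y clear] — {bushing, cover, pin, shaft}
5. bearing@(1, -1) [-x clear] — {bearing, bushing, cover, pin, shaft}
6. housing@(0, 0) [-x clear] — {bearing, bushing, cover, housing, pin, shaft}
7. cap@(-1, 0) [-x clear] — {bearing, bushing, cap, cover, housing, pin, shaft}
8. base_plate@(0, -1) — +x all obstructed ⇒ blocked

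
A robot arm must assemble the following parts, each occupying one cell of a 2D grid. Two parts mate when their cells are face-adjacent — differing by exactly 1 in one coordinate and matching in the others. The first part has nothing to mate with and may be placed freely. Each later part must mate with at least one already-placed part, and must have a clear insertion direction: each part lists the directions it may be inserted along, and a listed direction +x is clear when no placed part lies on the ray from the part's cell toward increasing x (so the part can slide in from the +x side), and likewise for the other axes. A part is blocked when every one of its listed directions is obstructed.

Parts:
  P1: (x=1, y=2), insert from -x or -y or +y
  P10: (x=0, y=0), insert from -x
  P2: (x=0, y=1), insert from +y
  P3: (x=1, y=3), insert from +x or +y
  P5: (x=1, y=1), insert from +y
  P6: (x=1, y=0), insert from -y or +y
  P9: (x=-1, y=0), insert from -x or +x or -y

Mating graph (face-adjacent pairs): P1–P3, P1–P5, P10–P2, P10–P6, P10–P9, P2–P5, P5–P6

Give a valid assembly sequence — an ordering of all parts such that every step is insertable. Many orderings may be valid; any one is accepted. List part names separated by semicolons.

1. P6@(1, 0) [-y clear] — {P6}
2. P10@(0, 0) [-x clear] — {P10, P6}
3. P2@(0, 1) [+y clear] — {P10, P2, P6}
4. P5@(1, 1) [+y clear] — {P10, P2, P5, P6}
5. P1@(1, 2) [-x clear] — {P1, P10, P2, P5, P6}
6. P3@(1, 3) [+x clear] — {P1, P10, P2, P3, P5, P6}
7. P9@(-1, 0) [-x clear] — {P1, P10, P2, P3, P5, P6, P9}

P6; P10; P2; P5; P1; P3; P9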